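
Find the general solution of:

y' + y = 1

Using integrating factor method:

General solution: y = 1 + Ce^(-x)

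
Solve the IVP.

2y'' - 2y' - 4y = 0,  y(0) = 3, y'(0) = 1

General solution: y = C₁e^(2x) + C₂e^(-x)
Applying ICs: C₁ = 4/3, C₂ = 5/3
Particular solution: y = (4/3)e^(2x) + (5/3)e^(-x)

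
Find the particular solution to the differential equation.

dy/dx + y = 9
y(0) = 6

General solution: y = 9 + Ce^(-x)
Applying y(0) = 6: C = 6 - 9 = -3
Particular solution: y = 9 - 3e^(-x)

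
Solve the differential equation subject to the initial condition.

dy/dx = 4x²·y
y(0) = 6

General solution: y = Ce^(4x³/3)
Applying IC y(0) = 6:
Particular solution: y = 6e^(4x³/3)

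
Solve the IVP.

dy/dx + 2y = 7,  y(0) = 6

General solution: y = 7/2 + Ce^(-2x)
Applying y(0) = 6: C = 6 - 7/2 = 5/2
Particular solution: y = 7/2 + (5/2)e^(-2x)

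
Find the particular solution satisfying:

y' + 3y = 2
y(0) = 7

General solution: y = 2/3 + Ce^(-3x)
Applying y(0) = 7: C = 7 - 2/3 = 19/3
Particular solution: y = 2/3 + (19/3)e^(-3x)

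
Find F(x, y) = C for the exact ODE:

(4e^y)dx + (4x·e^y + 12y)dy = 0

Verify exactness: ∂M/∂y = ∂N/∂x ✓
Find F(x,y) such that ∂F/∂x = M, ∂F/∂y = N
Solution: 4x·e^y + 6y² = C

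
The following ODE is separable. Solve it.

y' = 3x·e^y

Separating variables and integrating:
-e^(-y) = 3x²/2 + C

General solution: y = -ln(C - 3x²/2)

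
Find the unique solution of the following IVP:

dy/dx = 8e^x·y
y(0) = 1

General solution: y = Ce^(8e^x)
Applying IC y(0) = 1:
Particular solution: y = e^(8(e^x - 1))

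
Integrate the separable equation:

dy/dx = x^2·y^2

Separating variables and integrating:
-1/y = x^3/3 + C

General solution: y^-1 = (-1/3)x^3 + C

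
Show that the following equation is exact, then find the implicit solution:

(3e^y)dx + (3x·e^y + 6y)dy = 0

Verify exactness: ∂M/∂y = ∂N/∂x ✓
Find F(x,y) such that ∂F/∂x = M, ∂F/∂y = N
Solution: 3x·e^y + 3y² = C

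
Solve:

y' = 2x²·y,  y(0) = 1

General solution: y = Ce^(2x³/3)
Applying IC y(0) = 1:
Particular solution: y = e^(2x³/3)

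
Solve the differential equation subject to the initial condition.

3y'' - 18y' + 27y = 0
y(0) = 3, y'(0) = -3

General solution: y = (C₁ + C₂x)e^(3x)
Repeated root r = 3
Applying ICs: C₁ = 3, C₂ = -12
Particular solution: y = (3 - 12x)e^(3x)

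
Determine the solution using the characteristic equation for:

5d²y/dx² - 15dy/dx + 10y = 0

Characteristic equation: 5r² - 15r + 10 = 0
Divide by 5: r² - 3r + 2 = 0
Roots: r = 1, 2 (distinct real)
General solution: y = C₁e^x + C₂e^(2x)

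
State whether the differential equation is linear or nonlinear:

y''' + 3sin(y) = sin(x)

Nonlinear (sin(y) is nonlinear in y)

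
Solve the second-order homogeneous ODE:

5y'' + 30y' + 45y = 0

Characteristic equation: 5r² + 30r + 45 = 0
Divide by 5: r² + 6r + 9 = 0
Factored: (r + 3)² = 0
Repeated root: r = -3
General solution: y = (C₁ + C₂x)e^(-3x)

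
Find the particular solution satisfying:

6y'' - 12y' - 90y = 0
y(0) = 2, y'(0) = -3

General solution: y = C₁e^(5x) + C₂e^(-3x)
Applying ICs: C₁ = 3/8, C₂ = 13/8
Particular solution: y = (3/8)e^(5x) + (13/8)e^(-3x)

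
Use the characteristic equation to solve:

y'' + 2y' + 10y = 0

Characteristic equation: r² + 2r + 10 = 0
Roots: r = -1 ± 3i (complex conjugates)
General solution: y = e^(-x)(C₁cos(3x) + C₂sin(3x))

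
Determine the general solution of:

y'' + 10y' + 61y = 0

Characteristic equation: r² + 10r + 61 = 0
Roots: r = -5 ± 6i (complex conjugates)
General solution: y = e^(-5x)(C₁cos(6x) + C₂sin(6x))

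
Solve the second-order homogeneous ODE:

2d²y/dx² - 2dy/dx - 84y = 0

Characteristic equation: 2r² - 2r - 84 = 0
Divide by 2: r² - r - 42 = 0
Roots: r = 7, -6 (distinct real)
General solution: y = C₁e^(7x) + C₂e^(-6x)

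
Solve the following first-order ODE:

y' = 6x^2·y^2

Separating variables and integrating:
-1/y = 2x^3 + C

General solution: y^-1 = -2x^3 + C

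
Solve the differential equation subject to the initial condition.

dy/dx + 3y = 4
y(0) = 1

General solution: y = 4/3 + Ce^(-3x)
Applying y(0) = 1: C = 1 - 4/3 = -1/3
Particular solution: y = 4/3 - (1/3)e^(-3x)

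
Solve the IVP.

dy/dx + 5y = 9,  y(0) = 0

General solution: y = 9/5 + Ce^(-5x)
Applying y(0) = 0: C = 0 - 9/5 = -9/5
Particular solution: y = 9/5 - (9/5)e^(-5x)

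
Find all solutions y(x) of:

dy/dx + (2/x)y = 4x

Using integrating factor method:

General solution: y = x^2 + Cx^(-2)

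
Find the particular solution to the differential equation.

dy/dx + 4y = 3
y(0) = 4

General solution: y = 3/4 + Ce^(-4x)
Applying y(0) = 4: C = 4 - 3/4 = 13/4
Particular solution: y = 3/4 + (13/4)e^(-4x)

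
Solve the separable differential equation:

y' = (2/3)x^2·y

Separating variables and integrating:
ln|y| = 2x^3/9 + C

General solution: y = Ce^(2x^3/9)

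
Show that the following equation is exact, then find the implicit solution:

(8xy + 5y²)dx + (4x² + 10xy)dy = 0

Verify exactness: ∂M/∂y = ∂N/∂x ✓
Find F(x,y) such that ∂F/∂x = M, ∂F/∂y = N
Solution: 4x²y + 5xy² = C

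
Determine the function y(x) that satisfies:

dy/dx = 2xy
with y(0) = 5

General solution: y = Ce^(x²)
Applying IC y(0) = 5:
Particular solution: y = 5e^(x²)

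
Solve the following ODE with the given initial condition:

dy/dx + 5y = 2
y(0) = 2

General solution: y = 2/5 + Ce^(-5x)
Applying y(0) = 2: C = 2 - 2/5 = 8/5
Particular solution: y = 2/5 + (8/5)e^(-5x)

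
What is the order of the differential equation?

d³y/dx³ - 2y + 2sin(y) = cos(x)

The order is 3 (highest derivative is of order 3).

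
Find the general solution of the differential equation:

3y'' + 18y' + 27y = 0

Characteristic equation: 3r² + 18r + 27 = 0
Divide by 3: r² + 6r + 9 = 0
Factored: (r + 3)² = 0
Repeated root: r = -3
General solution: y = (C₁ + C₂x)e^(-3x)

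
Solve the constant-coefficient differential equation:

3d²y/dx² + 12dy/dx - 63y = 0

Characteristic equation: 3r² + 12r - 63 = 0
Divide by 3: r² + 4r - 21 = 0
Roots: r = 3, -7 (distinct real)
General solution: y = C₁e^(3x) + C₂e^(-7x)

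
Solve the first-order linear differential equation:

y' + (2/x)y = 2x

Using integrating factor method:

General solution: y = (1/2)x^2 + Cx^(-2)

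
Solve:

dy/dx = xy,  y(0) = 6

General solution: y = Ce^(x²/2)
Applying IC y(0) = 6:
Particular solution: y = 6e^(x²/2)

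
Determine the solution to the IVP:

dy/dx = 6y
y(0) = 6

General solution: y = Ce^(6x)
Applying IC y(0) = 6:
Particular solution: y = 6e^(6x)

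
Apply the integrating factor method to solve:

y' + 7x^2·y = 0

Using integrating factor method:

General solution: y = Ce^(-7x^3/3)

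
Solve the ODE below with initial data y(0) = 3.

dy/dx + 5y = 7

General solution: y = 7/5 + Ce^(-5x)
Applying y(0) = 3: C = 3 - 7/5 = 8/5
Particular solution: y = 7/5 + (8/5)e^(-5x)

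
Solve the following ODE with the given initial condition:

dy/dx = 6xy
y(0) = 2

General solution: y = Ce^(3x²)
Applying IC y(0) = 2:
Particular solution: y = 2e^(3x²)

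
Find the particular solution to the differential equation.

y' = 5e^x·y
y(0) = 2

General solution: y = Ce^(5e^x)
Applying IC y(0) = 2:
Particular solution: y = 2e^(5(e^x - 1))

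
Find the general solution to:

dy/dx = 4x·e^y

Separating variables and integrating:
-e^(-y) = 2x² + C

General solution: y = -ln(C - 2x²)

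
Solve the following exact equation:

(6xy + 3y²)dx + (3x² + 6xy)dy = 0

Verify exactness: ∂M/∂y = ∂N/∂x ✓
Find F(x,y) such that ∂F/∂x = M, ∂F/∂y = N
Solution: 3x²y + 3xy² = C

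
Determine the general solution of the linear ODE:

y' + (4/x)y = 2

Using integrating factor method:

General solution: y = (2/5)x + Cx^(-4)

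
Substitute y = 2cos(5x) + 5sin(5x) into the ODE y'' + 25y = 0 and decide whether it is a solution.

Verification:
y'' = -50cos(5x) - 125sin(5x)
y'' + 25y = 0 ✓

Yes, it is a solution.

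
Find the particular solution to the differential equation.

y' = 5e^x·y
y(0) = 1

General solution: y = Ce^(5e^x)
Applying IC y(0) = 1:
Particular solution: y = e^(5(e^x - 1))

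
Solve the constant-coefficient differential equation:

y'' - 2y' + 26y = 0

Characteristic equation: r² - 2r + 26 = 0
Roots: r = 1 ± 5i (complex conjugates)
General solution: y = e^x(C₁cos(5x) + C₂sin(5x))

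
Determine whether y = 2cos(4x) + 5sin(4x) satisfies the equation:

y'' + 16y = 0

Verification:
y'' = -32cos(4x) - 80sin(4x)
y'' + 16y = 0 ✓

Yes, it is a solution.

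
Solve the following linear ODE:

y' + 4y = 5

Using integrating factor method:

General solution: y = 5/4 + Ce^(-4x)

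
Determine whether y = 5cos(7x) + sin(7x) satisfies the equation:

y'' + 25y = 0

Verification:
y'' = -245cos(7x) - 49sin(7x)
y'' + 25y ≠ 0 (frequency mismatch: got 49 instead of 25)

No, it is not a solution.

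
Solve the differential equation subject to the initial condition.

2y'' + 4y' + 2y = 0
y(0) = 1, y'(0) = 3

General solution: y = (C₁ + C₂x)e^(-x)
Repeated root r = -1
Applying ICs: C₁ = 1, C₂ = 4
Particular solution: y = (1 + 4x)e^(-x)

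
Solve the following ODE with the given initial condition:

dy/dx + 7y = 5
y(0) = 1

General solution: y = 5/7 + Ce^(-7x)
Applying y(0) = 1: C = 1 - 5/7 = 2/7
Particular solution: y = 5/7 + (2/7)e^(-7x)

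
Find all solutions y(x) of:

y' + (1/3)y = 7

Using integrating factor method:

General solution: y = 21 + Ce^(-x/3)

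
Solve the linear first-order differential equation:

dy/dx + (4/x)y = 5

Using integrating factor method:

General solution: y = x + Cx^(-4)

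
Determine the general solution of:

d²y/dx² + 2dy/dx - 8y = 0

Characteristic equation: r² + 2r - 8 = 0
Roots: r = 2, -4 (distinct real)
General solution: y = C₁e^(2x) + C₂e^(-4x)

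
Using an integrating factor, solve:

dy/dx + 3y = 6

Using integrating factor method:

General solution: y = 2 + Ce^(-3x)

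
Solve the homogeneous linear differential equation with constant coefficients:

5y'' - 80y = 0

Characteristic equation: 5r² - 80 = 0
Divide by 5: r² - 16 = 0
Roots: r = 4, -4 (distinct real)
General solution: y = C₁e^(4x) + C₂e^(-4x)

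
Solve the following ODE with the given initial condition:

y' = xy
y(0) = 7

General solution: y = Ce^(x²/2)
Applying IC y(0) = 7:
Particular solution: y = 7e^(x²/2)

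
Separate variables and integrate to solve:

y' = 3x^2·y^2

Separating variables and integrating:
-1/y = x^3 + C

General solution: y^-1 = -x^3 + C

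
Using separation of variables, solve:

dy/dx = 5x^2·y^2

Separating variables and integrating:
-1/y = 5x^3/3 + C

General solution: y^-1 = (-5/3)x^3 + C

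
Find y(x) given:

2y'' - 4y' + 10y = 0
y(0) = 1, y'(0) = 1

General solution: y = e^x(C₁cos(2x) + C₂sin(2x))
Complex roots r = 1 ± 2i
Applying ICs: C₁ = 1, C₂ = 0
Particular solution: y = e^x(cos(2x))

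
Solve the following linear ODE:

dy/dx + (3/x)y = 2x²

Using integrating factor method:

General solution: y = (1/3)x^3 + Cx^(-3)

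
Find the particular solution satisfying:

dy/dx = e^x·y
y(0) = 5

General solution: y = Ce^(e^x)
Applying IC y(0) = 5:
Particular solution: y = 5e^(e^x - 1)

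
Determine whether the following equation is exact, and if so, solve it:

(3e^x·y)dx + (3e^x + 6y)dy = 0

Verify exactness: ∂M/∂y = ∂N/∂x ✓
Find F(x,y) such that ∂F/∂x = M, ∂F/∂y = N
Solution: 3e^x·y + 3y² = C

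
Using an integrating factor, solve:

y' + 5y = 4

Using integrating factor method:

General solution: y = 4/5 + Ce^(-5x)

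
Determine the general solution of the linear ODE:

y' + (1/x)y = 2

Using integrating factor method:

General solution: y = x + C/x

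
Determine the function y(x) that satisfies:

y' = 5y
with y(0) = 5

General solution: y = Ce^(5x)
Applying IC y(0) = 5:
Particular solution: y = 5e^(5x)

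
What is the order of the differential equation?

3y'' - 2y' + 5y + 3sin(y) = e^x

The order is 2 (highest derivative is of order 2).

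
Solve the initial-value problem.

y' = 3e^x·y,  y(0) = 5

General solution: y = Ce^(3e^x)
Applying IC y(0) = 5:
Particular solution: y = 5e^(3(e^x - 1))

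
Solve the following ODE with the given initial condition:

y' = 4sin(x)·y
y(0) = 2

General solution: y = Ce^(-4cos(x))
Applying IC y(0) = 2:
Particular solution: y = 2e^(4(1-cos(x)))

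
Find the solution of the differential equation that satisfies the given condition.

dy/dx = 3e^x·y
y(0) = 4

General solution: y = Ce^(3e^x)
Applying IC y(0) = 4:
Particular solution: y = 4e^(3(e^x - 1))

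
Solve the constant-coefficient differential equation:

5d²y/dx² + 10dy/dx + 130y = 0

Characteristic equation: 5r² + 10r + 130 = 0
Divide by 5: r² + 2r + 26 = 0
Roots: r = -1 ± 5i (complex conjugates)
General solution: y = e^(-x)(C₁cos(5x) + C₂sin(5x))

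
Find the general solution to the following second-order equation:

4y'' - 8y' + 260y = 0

Characteristic equation: 4r² - 8r + 260 = 0
Divide by 4: r² - 2r + 65 = 0
Roots: r = 1 ± 8i (complex conjugates)
General solution: y = e^x(C₁cos(8x) + C₂sin(8x))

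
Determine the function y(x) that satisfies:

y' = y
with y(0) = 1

General solution: y = Ce^x
Applying IC y(0) = 1:
Particular solution: y = e^x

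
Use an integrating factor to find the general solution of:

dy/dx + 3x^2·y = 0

Using integrating factor method:

General solution: y = Ce^(-x^3)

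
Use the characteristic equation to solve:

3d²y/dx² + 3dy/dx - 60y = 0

Characteristic equation: 3r² + 3r - 60 = 0
Divide by 3: r² + r - 20 = 0
Roots: r = 4, -5 (distinct real)
General solution: y = C₁e^(4x) + C₂e^(-5x)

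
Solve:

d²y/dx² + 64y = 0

Characteristic equation: r² + 64 = 0
Roots: r = ±8i (complex conjugates)
General solution: y = C₁cos(8x) + C₂sin(8x)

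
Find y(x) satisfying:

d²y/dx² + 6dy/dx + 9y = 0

Characteristic equation: r² + 6r + 9 = 0
Factored: (r + 3)² = 0
Repeated root: r = -3
General solution: y = (C₁ + C₂x)e^(-3x)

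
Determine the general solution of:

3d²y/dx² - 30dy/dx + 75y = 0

Characteristic equation: 3r² - 30r + 75 = 0
Divide by 3: r² - 10r + 25 = 0
Factored: (r - 5)² = 0
Repeated root: r = 5
General solution: y = (C₁ + C₂x)e^(5x)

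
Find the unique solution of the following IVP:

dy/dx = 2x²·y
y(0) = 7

General solution: y = Ce^(2x³/3)
Applying IC y(0) = 7:
Particular solution: y = 7e^(2x³/3)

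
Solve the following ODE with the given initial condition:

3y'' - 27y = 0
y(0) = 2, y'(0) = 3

General solution: y = C₁e^(3x) + C₂e^(-3x)
Applying ICs: C₁ = 3/2, C₂ = 1/2
Particular solution: y = (3/2)e^(3x) + (1/2)e^(-3x)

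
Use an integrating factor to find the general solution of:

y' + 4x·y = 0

Using integrating factor method:

General solution: y = Ce^(-2x^2)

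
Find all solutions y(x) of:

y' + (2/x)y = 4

Using integrating factor method:

General solution: y = (4/3)x + Cx^(-2)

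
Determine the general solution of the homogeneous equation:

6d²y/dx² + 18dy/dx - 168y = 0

Characteristic equation: 6r² + 18r - 168 = 0
Divide by 6: r² + 3r - 28 = 0
Roots: r = 4, -7 (distinct real)
General solution: y = C₁e^(4x) + C₂e^(-7x)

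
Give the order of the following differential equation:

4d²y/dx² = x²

The order is 2 (highest derivative is of order 2).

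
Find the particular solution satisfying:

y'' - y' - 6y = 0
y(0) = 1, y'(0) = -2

General solution: y = C₁e^(3x) + C₂e^(-2x)
Applying ICs: C₁ = 0, C₂ = 1
Particular solution: y = e^(-2x)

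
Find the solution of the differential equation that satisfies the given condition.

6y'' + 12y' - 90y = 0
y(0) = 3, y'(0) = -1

General solution: y = C₁e^(3x) + C₂e^(-5x)
Applying ICs: C₁ = 7/4, C₂ = 5/4
Particular solution: y = (7/4)e^(3x) + (5/4)e^(-5x)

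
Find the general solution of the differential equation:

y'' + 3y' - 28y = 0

Characteristic equation: r² + 3r - 28 = 0
Roots: r = 4, -7 (distinct real)
General solution: y = C₁e^(4x) + C₂e^(-7x)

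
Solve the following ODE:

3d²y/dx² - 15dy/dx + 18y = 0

Characteristic equation: 3r² - 15r + 18 = 0
Divide by 3: r² - 5r + 6 = 0
Roots: r = 3, 2 (distinct real)
General solution: y = C₁e^(3x) + C₂e^(2x)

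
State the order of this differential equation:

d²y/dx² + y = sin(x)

The order is 2 (highest derivative is of order 2).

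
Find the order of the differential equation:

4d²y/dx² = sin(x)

The order is 2 (highest derivative is of order 2).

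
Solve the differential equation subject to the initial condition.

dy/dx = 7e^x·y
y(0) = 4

General solution: y = Ce^(7e^x)
Applying IC y(0) = 4:
Particular solution: y = 4e^(7(e^x - 1))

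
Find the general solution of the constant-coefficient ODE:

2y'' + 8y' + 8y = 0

Characteristic equation: 2r² + 8r + 8 = 0
Divide by 2: r² + 4r + 4 = 0
Factored: (r + 2)² = 0
Repeated root: r = -2
General solution: y = (C₁ + C₂x)e^(-2x)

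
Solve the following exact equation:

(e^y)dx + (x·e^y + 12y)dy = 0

Verify exactness: ∂M/∂y = ∂N/∂x ✓
Find F(x,y) such that ∂F/∂x = M, ∂F/∂y = N
Solution: x·e^y + 6y² = C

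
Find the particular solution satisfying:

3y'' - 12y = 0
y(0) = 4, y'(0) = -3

General solution: y = C₁e^(2x) + C₂e^(-2x)
Applying ICs: C₁ = 5/4, C₂ = 11/4
Particular solution: y = (5/4)e^(2x) + (11/4)e^(-2x)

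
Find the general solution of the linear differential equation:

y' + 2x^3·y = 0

Using integrating factor method:

General solution: y = Ce^(-x^4/2)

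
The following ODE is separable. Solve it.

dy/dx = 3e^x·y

Separating variables and integrating:
ln|y| = 3e^x + C

General solution: y = Ce^(3e^x)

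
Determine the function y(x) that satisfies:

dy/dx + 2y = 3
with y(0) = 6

General solution: y = 3/2 + Ce^(-2x)
Applying y(0) = 6: C = 6 - 3/2 = 9/2
Particular solution: y = 3/2 + (9/2)e^(-2x)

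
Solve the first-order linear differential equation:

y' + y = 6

Using integrating factor method:

General solution: y = 6 + Ce^(-x)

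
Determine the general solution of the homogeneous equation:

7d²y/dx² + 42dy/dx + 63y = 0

Characteristic equation: 7r² + 42r + 63 = 0
Divide by 7: r² + 6r + 9 = 0
Factored: (r + 3)² = 0
Repeated root: r = -3
General solution: y = (C₁ + C₂x)e^(-3x)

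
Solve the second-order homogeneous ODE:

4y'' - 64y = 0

Characteristic equation: 4r² - 64 = 0
Divide by 4: r² - 16 = 0
Roots: r = 4, -4 (distinct real)
General solution: y = C₁e^(4x) + C₂e^(-4x)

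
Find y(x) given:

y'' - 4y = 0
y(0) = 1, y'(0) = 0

General solution: y = C₁e^(2x) + C₂e^(-2x)
Applying ICs: C₁ = 1/2, C₂ = 1/2
Particular solution: y = (1/2)e^(2x) + (1/2)e^(-2x)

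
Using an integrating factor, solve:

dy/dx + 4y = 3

Using integrating factor method:

General solution: y = 3/4 + Ce^(-4x)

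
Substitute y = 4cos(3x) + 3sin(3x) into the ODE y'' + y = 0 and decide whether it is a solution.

Verification:
y'' = -36cos(3x) - 27sin(3x)
y'' + y ≠ 0 (frequency mismatch: got 9 instead of 1)

No, it is not a solution.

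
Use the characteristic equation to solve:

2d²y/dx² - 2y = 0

Characteristic equation: 2r² - 2 = 0
Divide by 2: r² - 1 = 0
Roots: r = 1, -1 (distinct real)
General solution: y = C₁e^x + C₂e^(-x)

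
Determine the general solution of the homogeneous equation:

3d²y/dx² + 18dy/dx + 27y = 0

Characteristic equation: 3r² + 18r + 27 = 0
Divide by 3: r² + 6r + 9 = 0
Factored: (r + 3)² = 0
Repeated root: r = -3
General solution: y = (C₁ + C₂x)e^(-3x)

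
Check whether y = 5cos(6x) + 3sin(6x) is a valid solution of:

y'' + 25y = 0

Verification:
y'' = -180cos(6x) - 108sin(6x)
y'' + 25y ≠ 0 (frequency mismatch: got 36 instead of 25)

No, it is not a solution.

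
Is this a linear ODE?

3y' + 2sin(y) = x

No. Nonlinear (sin(y) is nonlinear in y)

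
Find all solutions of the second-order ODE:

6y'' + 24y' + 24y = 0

Characteristic equation: 6r² + 24r + 24 = 0
Divide by 6: r² + 4r + 4 = 0
Factored: (r + 2)² = 0
Repeated root: r = -2
General solution: y = (C₁ + C₂x)e^(-2x)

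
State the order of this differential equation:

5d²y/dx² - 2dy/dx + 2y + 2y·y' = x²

The order is 2 (highest derivative is of order 2).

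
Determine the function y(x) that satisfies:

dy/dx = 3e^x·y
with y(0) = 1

General solution: y = Ce^(3e^x)
Applying IC y(0) = 1:
Particular solution: y = e^(3(e^x - 1))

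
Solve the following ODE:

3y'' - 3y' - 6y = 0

Characteristic equation: 3r² - 3r - 6 = 0
Divide by 3: r² - r - 2 = 0
Roots: r = 2, -1 (distinct real)
General solution: y = C₁e^(2x) + C₂e^(-x)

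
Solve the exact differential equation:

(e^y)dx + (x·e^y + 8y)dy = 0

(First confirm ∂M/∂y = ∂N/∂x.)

Verify exactness: ∂M/∂y = ∂N/∂x ✓
Find F(x,y) such that ∂F/∂x = M, ∂F/∂y = N
Solution: x·e^y + 4y² = C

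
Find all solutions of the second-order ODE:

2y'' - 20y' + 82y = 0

Characteristic equation: 2r² - 20r + 82 = 0
Divide by 2: r² - 10r + 41 = 0
Roots: r = 5 ± 4i (complex conjugates)
General solution: y = e^(5x)(C₁cos(4x) + C₂sin(4x))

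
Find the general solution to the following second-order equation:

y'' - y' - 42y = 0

Characteristic equation: r² - r - 42 = 0
Roots: r = 7, -6 (distinct real)
General solution: y = C₁e^(7x) + C₂e^(-6x)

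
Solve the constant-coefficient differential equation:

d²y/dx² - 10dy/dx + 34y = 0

Characteristic equation: r² - 10r + 34 = 0
Roots: r = 5 ± 3i (complex conjugates)
General solution: y = e^(5x)(C₁cos(3x) + C₂sin(3x))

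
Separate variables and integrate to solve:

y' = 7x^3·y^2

Separating variables and integrating:
-1/y = 7x^4/4 + C

General solution: y^-1 = (-7/4)x^4 + C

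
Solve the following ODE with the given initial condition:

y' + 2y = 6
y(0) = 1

General solution: y = 3 + Ce^(-2x)
Applying y(0) = 1: C = 1 - 3 = -2
Particular solution: y = 3 - 2e^(-2x)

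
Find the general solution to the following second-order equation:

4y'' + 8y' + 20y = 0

Characteristic equation: 4r² + 8r + 20 = 0
Divide by 4: r² + 2r + 5 = 0
Roots: r = -1 ± 2i (complex conjugates)
General solution: y = e^(-x)(C₁cos(2x) + C₂sin(2x))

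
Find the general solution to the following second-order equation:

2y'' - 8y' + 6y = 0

Characteristic equation: 2r² - 8r + 6 = 0
Divide by 2: r² - 4r + 3 = 0
Roots: r = 3, 1 (distinct real)
General solution: y = C₁e^(3x) + C₂e^x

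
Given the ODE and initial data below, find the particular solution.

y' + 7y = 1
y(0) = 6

General solution: y = 1/7 + Ce^(-7x)
Applying y(0) = 6: C = 6 - 1/7 = 41/7
Particular solution: y = 1/7 + (41/7)e^(-7x)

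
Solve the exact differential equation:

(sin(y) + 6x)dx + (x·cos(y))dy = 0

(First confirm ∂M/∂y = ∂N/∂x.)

Verify exactness: ∂M/∂y = ∂N/∂x ✓
Find F(x,y) such that ∂F/∂x = M, ∂F/∂y = N
Solution: x·sin(y) + 3x² = C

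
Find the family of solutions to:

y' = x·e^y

Separating variables and integrating:
-e^(-y) = x²/2 + C

General solution: y = -ln(C - x²/2)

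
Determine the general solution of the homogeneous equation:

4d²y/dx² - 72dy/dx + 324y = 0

Characteristic equation: 4r² - 72r + 324 = 0
Divide by 4: r² - 18r + 81 = 0
Factored: (r - 9)² = 0
Repeated root: r = 9
General solution: y = (C₁ + C₂x)e^(9x)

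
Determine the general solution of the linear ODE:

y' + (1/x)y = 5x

Using integrating factor method:

General solution: y = (5/3)x^2 + C/x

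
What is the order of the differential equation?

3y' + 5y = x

The order is 1 (highest derivative is of order 1).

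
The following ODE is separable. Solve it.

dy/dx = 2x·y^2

Separating variables and integrating:
-1/y = x^2 + C

General solution: y^-1 = -x^2 + C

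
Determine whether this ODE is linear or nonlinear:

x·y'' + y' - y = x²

Linear (y and its derivatives appear to the first power only, no products of y terms)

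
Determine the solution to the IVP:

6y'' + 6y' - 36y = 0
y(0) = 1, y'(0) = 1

General solution: y = C₁e^(2x) + C₂e^(-3x)
Applying ICs: C₁ = 4/5, C₂ = 1/5
Particular solution: y = (4/5)e^(2x) + (1/5)e^(-3x)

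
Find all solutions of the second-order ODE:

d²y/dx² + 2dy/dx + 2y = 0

Characteristic equation: r² + 2r + 2 = 0
Roots: r = -1 ± i (complex conjugates)
General solution: y = e^(-x)(C₁cos(x) + C₂sin(x))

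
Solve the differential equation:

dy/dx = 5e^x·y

Separating variables and integrating:
ln|y| = 5e^x + C

General solution: y = Ce^(5e^x)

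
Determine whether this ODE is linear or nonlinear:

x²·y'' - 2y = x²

Linear (y and its derivatives appear to the first power only, no products of y terms)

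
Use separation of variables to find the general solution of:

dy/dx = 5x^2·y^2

Separating variables and integrating:
-1/y = 5x^3/3 + C

General solution: y^-1 = (-5/3)x^3 + C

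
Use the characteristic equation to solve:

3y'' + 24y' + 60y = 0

Characteristic equation: 3r² + 24r + 60 = 0
Divide by 3: r² + 8r + 20 = 0
Roots: r = -4 ± 2i (complex conjugates)
General solution: y = e^(-4x)(C₁cos(2x) + C₂sin(2x))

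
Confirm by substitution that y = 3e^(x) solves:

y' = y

Verification:
y = 3e^(x)
y' = 3e^(x)
y = 3e^(x)
y' = y ✓

Yes, it is a solution.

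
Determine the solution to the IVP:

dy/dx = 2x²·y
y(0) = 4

General solution: y = Ce^(2x³/3)
Applying IC y(0) = 4:
Particular solution: y = 4e^(2x³/3)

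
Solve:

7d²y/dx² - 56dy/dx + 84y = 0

Characteristic equation: 7r² - 56r + 84 = 0
Divide by 7: r² - 8r + 12 = 0
Roots: r = 6, 2 (distinct real)
General solution: y = C₁e^(6x) + C₂e^(2x)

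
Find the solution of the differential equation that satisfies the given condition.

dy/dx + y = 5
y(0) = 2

General solution: y = 5 + Ce^(-x)
Applying y(0) = 2: C = 2 - 5 = -3
Particular solution: y = 5 - 3e^(-x)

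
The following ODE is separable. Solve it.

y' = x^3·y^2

Separating variables and integrating:
-1/y = x^4/4 + C

General solution: y^-1 = (-1/4)x^4 + C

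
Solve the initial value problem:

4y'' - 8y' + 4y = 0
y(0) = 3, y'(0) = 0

General solution: y = (C₁ + C₂x)e^x
Repeated root r = 1
Applying ICs: C₁ = 3, C₂ = -3
Particular solution: y = (3 - 3x)e^x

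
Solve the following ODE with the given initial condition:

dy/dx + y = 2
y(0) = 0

General solution: y = 2 + Ce^(-x)
Applying y(0) = 0: C = 0 - 2 = -2
Particular solution: y = 2 - 2e^(-x)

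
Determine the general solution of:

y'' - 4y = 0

Characteristic equation: r² - 4 = 0
Roots: r = 2, -2 (distinct real)
General solution: y = C₁e^(2x) + C₂e^(-2x)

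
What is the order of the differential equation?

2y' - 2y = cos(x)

The order is 1 (highest derivative is of order 1).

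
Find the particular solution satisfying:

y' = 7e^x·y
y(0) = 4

General solution: y = Ce^(7e^x)
Applying IC y(0) = 4:
Particular solution: y = 4e^(7(e^x - 1))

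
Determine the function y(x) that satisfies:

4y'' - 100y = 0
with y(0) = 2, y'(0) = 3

General solution: y = C₁e^(5x) + C₂e^(-5x)
Applying ICs: C₁ = 13/10, C₂ = 7/10
Particular solution: y = (13/10)e^(5x) + (7/10)e^(-5x)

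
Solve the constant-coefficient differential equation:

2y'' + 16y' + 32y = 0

Characteristic equation: 2r² + 16r + 32 = 0
Divide by 2: r² + 8r + 16 = 0
Factored: (r + 4)² = 0
Repeated root: r = -4
General solution: y = (C₁ + C₂x)e^(-4x)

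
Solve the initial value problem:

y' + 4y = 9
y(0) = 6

General solution: y = 9/4 + Ce^(-4x)
Applying y(0) = 6: C = 6 - 9/4 = 15/4
Particular solution: y = 9/4 + (15/4)e^(-4x)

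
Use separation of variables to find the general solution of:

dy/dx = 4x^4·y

Separating variables and integrating:
ln|y| = 4x^5/5 + C

General solution: y = Ce^(4x^5/5)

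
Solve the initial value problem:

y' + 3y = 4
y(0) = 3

General solution: y = 4/3 + Ce^(-3x)
Applying y(0) = 3: C = 3 - 4/3 = 5/3
Particular solution: y = 4/3 + (5/3)e^(-3x)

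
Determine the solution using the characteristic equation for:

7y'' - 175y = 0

Characteristic equation: 7r² - 175 = 0
Divide by 7: r² - 25 = 0
Roots: r = 5, -5 (distinct real)
General solution: y = C₁e^(5x) + C₂e^(-5x)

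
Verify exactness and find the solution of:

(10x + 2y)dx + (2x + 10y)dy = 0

Verify exactness: ∂M/∂y = ∂N/∂x ✓
Find F(x,y) such that ∂F/∂x = M, ∂F/∂y = N
Solution: 5x² + 2xy + 5y² = C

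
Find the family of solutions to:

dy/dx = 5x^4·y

Separating variables and integrating:
ln|y| = x^5 + C

General solution: y = Ce^(x^5)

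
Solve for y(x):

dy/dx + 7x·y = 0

Using integrating factor method:

General solution: y = Ce^(-7x^2/2)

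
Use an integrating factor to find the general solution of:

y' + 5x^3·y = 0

Using integrating factor method:

General solution: y = Ce^(-5x^4/4)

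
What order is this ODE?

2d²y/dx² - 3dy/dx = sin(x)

The order is 2 (highest derivative is of order 2).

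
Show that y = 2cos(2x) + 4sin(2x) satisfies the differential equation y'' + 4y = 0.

Verification:
y'' = -8cos(2x) - 16sin(2x)
y'' + 4y = 0 ✓

Yes, it is a solution.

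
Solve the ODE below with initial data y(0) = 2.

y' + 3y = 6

General solution: y = 2 + Ce^(-3x)
Applying y(0) = 2: C = 2 - 2 = 0
Particular solution: y = 2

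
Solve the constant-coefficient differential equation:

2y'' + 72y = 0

Characteristic equation: 2r² + 72 = 0
Divide by 2: r² + 36 = 0
Roots: r = ±6i (complex conjugates)
General solution: y = C₁cos(6x) + C₂sin(6x)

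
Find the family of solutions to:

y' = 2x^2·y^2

Separating variables and integrating:
-1/y = 2x^3/3 + C

General solution: y^-1 = (-2/3)x^3 + C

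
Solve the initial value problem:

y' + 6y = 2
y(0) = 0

General solution: y = 1/3 + Ce^(-6x)
Applying y(0) = 0: C = 0 - 1/3 = -1/3
Particular solution: y = 1/3 - (1/3)e^(-6x)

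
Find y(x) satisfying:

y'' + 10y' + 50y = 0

Characteristic equation: r² + 10r + 50 = 0
Roots: r = -5 ± 5i (complex conjugates)
General solution: y = e^(-5x)(C₁cos(5x) + C₂sin(5x))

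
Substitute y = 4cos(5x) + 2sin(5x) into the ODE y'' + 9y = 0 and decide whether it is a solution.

Verification:
y'' = -100cos(5x) - 50sin(5x)
y'' + 9y ≠ 0 (frequency mismatch: got 25 instead of 9)

No, it is not a solution.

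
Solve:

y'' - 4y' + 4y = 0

Characteristic equation: r² - 4r + 4 = 0
Factored: (r - 2)² = 0
Repeated root: r = 2
General solution: y = (C₁ + C₂x)e^(2x)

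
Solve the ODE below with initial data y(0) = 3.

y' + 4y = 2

General solution: y = 1/2 + Ce^(-4x)
Applying y(0) = 3: C = 3 - 1/2 = 5/2
Particular solution: y = 1/2 + (5/2)e^(-4x)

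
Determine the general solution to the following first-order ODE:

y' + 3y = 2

Using integrating factor method:

General solution: y = 2/3 + Ce^(-3x)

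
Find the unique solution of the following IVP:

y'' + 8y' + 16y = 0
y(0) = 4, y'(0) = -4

General solution: y = (C₁ + C₂x)e^(-4x)
Repeated root r = -4
Applying ICs: C₁ = 4, C₂ = 12
Particular solution: y = (4 + 12x)e^(-4x)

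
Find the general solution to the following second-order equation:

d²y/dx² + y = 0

Characteristic equation: r² + 1 = 0
Roots: r = ±i (complex conjugates)
General solution: y = C₁cos(x) + C₂sin(x)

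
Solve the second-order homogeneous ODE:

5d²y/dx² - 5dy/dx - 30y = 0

Characteristic equation: 5r² - 5r - 30 = 0
Divide by 5: r² - r - 6 = 0
Roots: r = 3, -2 (distinct real)
General solution: y = C₁e^(3x) + C₂e^(-2x)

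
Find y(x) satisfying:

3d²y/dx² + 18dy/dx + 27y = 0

Characteristic equation: 3r² + 18r + 27 = 0
Divide by 3: r² + 6r + 9 = 0
Factored: (r + 3)² = 0
Repeated root: r = -3
General solution: y = (C₁ + C₂x)e^(-3x)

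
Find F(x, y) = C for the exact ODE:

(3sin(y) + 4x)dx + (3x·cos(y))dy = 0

Verify exactness: ∂M/∂y = ∂N/∂x ✓
Find F(x,y) such that ∂F/∂x = M, ∂F/∂y = N
Solution: 3x·sin(y) + 2x² = C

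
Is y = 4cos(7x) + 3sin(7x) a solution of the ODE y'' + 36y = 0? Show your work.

Verification:
y'' = -196cos(7x) - 147sin(7x)
y'' + 36y ≠ 0 (frequency mismatch: got 49 instead of 36)

No, it is not a solution.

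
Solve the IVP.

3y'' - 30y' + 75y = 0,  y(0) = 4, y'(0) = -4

General solution: y = (C₁ + C₂x)e^(5x)
Repeated root r = 5
Applying ICs: C₁ = 4, C₂ = -24
Particular solution: y = (4 - 24x)e^(5x)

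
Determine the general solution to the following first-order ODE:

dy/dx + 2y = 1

Using integrating factor method:

General solution: y = 1/2 + Ce^(-2x)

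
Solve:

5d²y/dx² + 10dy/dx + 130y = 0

Characteristic equation: 5r² + 10r + 130 = 0
Divide by 5: r² + 2r + 26 = 0
Roots: r = -1 ± 5i (complex conjugates)
General solution: y = e^(-x)(C₁cos(5x) + C₂sin(5x))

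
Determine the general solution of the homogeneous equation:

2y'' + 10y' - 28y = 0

Characteristic equation: 2r² + 10r - 28 = 0
Divide by 2: r² + 5r - 14 = 0
Roots: r = 2, -7 (distinct real)
General solution: y = C₁e^(2x) + C₂e^(-7x)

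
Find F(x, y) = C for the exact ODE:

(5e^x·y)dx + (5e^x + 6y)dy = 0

Verify exactness: ∂M/∂y = ∂N/∂x ✓
Find F(x,y) such that ∂F/∂x = M, ∂F/∂y = N
Solution: 5e^x·y + 3y² = C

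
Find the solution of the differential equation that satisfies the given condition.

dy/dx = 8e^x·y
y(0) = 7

General solution: y = Ce^(8e^x)
Applying IC y(0) = 7:
Particular solution: y = 7e^(8(e^x - 1))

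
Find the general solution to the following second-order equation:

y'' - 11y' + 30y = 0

Characteristic equation: r² - 11r + 30 = 0
Roots: r = 5, 6 (distinct real)
General solution: y = C₁e^(5x) + C₂e^(6x)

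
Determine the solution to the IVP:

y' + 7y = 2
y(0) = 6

General solution: y = 2/7 + Ce^(-7x)
Applying y(0) = 6: C = 6 - 2/7 = 40/7
Particular solution: y = 2/7 + (40/7)e^(-7x)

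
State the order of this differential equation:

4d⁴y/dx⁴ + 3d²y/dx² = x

The order is 4 (highest derivative is of order 4).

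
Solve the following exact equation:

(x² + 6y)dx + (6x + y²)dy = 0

Verify exactness: ∂M/∂y = ∂N/∂x ✓
Find F(x,y) such that ∂F/∂x = M, ∂F/∂y = N
Solution: x³/3 + 6xy + y³/3 = C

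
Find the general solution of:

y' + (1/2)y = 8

Using integrating factor method:

General solution: y = 16 + Ce^(-x/2)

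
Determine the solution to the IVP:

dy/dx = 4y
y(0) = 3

General solution: y = Ce^(4x)
Applying IC y(0) = 3:
Particular solution: y = 3e^(4x)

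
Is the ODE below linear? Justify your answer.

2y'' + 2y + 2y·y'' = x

No. Nonlinear (y·y'' term)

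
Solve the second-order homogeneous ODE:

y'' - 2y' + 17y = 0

Characteristic equation: r² - 2r + 17 = 0
Roots: r = 1 ± 4i (complex conjugates)
General solution: y = e^x(C₁cos(4x) + C₂sin(4x))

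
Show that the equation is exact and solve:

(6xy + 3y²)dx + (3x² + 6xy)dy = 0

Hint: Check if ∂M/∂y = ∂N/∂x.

Verify exactness: ∂M/∂y = ∂N/∂x ✓
Find F(x,y) such that ∂F/∂x = M, ∂F/∂y = N
Solution: 3x²y + 3xy² = C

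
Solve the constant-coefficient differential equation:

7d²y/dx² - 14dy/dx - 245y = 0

Characteristic equation: 7r² - 14r - 245 = 0
Divide by 7: r² - 2r - 35 = 0
Roots: r = 7, -5 (distinct real)
General solution: y = C₁e^(7x) + C₂e^(-5x)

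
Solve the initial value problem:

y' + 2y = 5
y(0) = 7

General solution: y = 5/2 + Ce^(-2x)
Applying y(0) = 7: C = 7 - 5/2 = 9/2
Particular solution: y = 5/2 + (9/2)e^(-2x)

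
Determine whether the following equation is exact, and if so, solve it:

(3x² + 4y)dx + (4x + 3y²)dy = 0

Verify exactness: ∂M/∂y = ∂N/∂x ✓
Find F(x,y) such that ∂F/∂x = M, ∂F/∂y = N
Solution: x³ + 4xy + y³ = C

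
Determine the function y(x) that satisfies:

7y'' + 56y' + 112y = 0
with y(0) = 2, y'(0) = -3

General solution: y = (C₁ + C₂x)e^(-4x)
Repeated root r = -4
Applying ICs: C₁ = 2, C₂ = 5
Particular solution: y = (2 + 5x)e^(-4x)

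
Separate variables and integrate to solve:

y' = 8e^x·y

Separating variables and integrating:
ln|y| = 8e^x + C

General solution: y = Ce^(8e^x)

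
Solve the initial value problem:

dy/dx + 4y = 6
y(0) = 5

General solution: y = 3/2 + Ce^(-4x)
Applying y(0) = 5: C = 5 - 3/2 = 7/2
Particular solution: y = 3/2 + (7/2)e^(-4x)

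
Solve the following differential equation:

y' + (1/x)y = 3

Using integrating factor method:

General solution: y = (3/2)x + C/x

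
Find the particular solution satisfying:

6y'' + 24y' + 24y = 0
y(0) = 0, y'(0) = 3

General solution: y = (C₁ + C₂x)e^(-2x)
Repeated root r = -2
Applying ICs: C₁ = 0, C₂ = 3
Particular solution: y = 3xe^(-2x)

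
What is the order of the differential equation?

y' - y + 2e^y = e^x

The order is 1 (highest derivative is of order 1).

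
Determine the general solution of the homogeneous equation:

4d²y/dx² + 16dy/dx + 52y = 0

Characteristic equation: 4r² + 16r + 52 = 0
Divide by 4: r² + 4r + 13 = 0
Roots: r = -2 ± 3i (complex conjugates)
General solution: y = e^(-2x)(C₁cos(3x) + C₂sin(3x))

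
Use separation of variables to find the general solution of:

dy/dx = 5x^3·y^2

Separating variables and integrating:
-1/y = 5x^4/4 + C

General solution: y^-1 = (-5/4)x^4 + C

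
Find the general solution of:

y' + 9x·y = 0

Using integrating factor method:

General solution: y = Ce^(-9x^2/2)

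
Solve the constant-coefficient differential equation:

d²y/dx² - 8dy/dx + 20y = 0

Characteristic equation: r² - 8r + 20 = 0
Roots: r = 4 ± 2i (complex conjugates)
General solution: y = e^(4x)(C₁cos(2x) + C₂sin(2x))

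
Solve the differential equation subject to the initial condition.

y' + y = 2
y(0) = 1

General solution: y = 2 + Ce^(-x)
Applying y(0) = 1: C = 1 - 2 = -1
Particular solution: y = 2 - e^(-x)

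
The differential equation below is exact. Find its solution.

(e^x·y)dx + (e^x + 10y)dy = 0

Verify exactness: ∂M/∂y = ∂N/∂x ✓
Find F(x,y) such that ∂F/∂x = M, ∂F/∂y = N
Solution: e^x·y + 5y² = C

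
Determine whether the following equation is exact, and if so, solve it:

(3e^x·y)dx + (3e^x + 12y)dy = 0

Verify exactness: ∂M/∂y = ∂N/∂x ✓
Find F(x,y) such that ∂F/∂x = M, ∂F/∂y = N
Solution: 3e^x·y + 6y² = C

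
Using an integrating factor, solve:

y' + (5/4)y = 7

Using integrating factor method:

General solution: y = 28/5 + Ce^(-5x/4)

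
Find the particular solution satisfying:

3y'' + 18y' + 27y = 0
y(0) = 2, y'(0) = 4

General solution: y = (C₁ + C₂x)e^(-3x)
Repeated root r = -3
Applying ICs: C₁ = 2, C₂ = 10
Particular solution: y = (2 + 10x)e^(-3x)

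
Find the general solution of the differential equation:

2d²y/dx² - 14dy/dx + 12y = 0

Characteristic equation: 2r² - 14r + 12 = 0
Divide by 2: r² - 7r + 6 = 0
Roots: r = 6, 1 (distinct real)
General solution: y = C₁e^(6x) + C₂e^x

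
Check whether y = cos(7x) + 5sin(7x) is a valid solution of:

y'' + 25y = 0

Verification:
y'' = -49cos(7x) - 245sin(7x)
y'' + 25y ≠ 0 (frequency mismatch: got 49 instead of 25)

No, it is not a solution.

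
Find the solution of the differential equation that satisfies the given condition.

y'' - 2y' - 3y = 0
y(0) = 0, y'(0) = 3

General solution: y = C₁e^(3x) + C₂e^(-x)
Applying ICs: C₁ = 3/4, C₂ = -3/4
Particular solution: y = (3/4)e^(3x) - (3/4)e^(-x)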